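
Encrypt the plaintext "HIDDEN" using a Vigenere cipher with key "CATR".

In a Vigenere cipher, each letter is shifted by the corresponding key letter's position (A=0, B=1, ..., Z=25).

Step 1: Repeat key to match plaintext length:
  Plaintext: HIDDEN
  Key:       CATRCA
Step 2: Encrypt each letter:
  H(7) + C(2) = (7+2) mod 26 = 9 = J
  I(8) + A(0) = (8+0) mod 26 = 8 = I
  D(3) + T(19) = (3+19) mod 26 = 22 = W
  D(3) + R(17) = (3+17) mod 26 = 20 = U
  E(4) + C(2) = (4+2) mod 26 = 6 = G
  N(13) + A(0) = (13+0) mod 26 = 13 = N
Ciphertext: JIWUGN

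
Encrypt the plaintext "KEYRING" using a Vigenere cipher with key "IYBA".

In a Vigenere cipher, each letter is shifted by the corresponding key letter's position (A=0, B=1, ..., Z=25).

Step 1: Repeat key to match plaintext length:
  Plaintext: KEYRING
  Key:       IYBAIYB
Step 2: Encrypt each letter:
  K(10) + I(8) = (10+8) mod 26 = 18 = S
  E(4) + Y(24) = (4+24) mod 26 = 2 = C
  Y(24) + B(1) = (24+1) mod 26 = 25 = Z
  R(17) + A(0) = (17+0) mod 26 = 17 = R
  I(8) + I(8) = (8+8) mod 26 = 16 = Q
  N(13) + Y(24) = (13+24) mod 26 = 11 = L
  G(6) + B(1) = (6+1) mod 26 = 7 = H
Ciphertext: SCZRQLH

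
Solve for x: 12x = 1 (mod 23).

Step 1: We need x such that 12 * x = 1 (mod 23).
Step 2: Using the extended Euclidean algorithm or trial:
  12 * 2 = 24 = 1 * 23 + 1.
Step 3: Since 24 mod 23 = 1, the inverse is x = 2.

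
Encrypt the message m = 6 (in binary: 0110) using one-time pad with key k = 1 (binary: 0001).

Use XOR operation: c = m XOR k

Step 1: Write out the XOR operation bit by bit:
  Message: 0110
  Key:     0001
  XOR:     0111
Step 2: Convert to decimal: 0111 = 7.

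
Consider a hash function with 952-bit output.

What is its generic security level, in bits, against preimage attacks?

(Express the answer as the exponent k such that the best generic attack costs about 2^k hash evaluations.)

Step 1: The hash has a 952-bit output.
Step 2: Preimage resistance means: given a digest h(x), it should be infeasible to find any input that hashes to it.
With a 952-bit output there are 2^952 possible digests, so a generic brute-force preimage search costs about 2^952 evaluations.
Step 3: Security level = 952 bits.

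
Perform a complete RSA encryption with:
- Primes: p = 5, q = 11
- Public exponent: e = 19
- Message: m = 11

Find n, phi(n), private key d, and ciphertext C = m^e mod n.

Step 1: n = 5 * 11 = 55.
Step 2: phi(n) = (5-1)(11-1) = 4 * 10 = 40.
Step 3: Find d = 19^(-1) mod 40 = 19.
  Verify: 19 * 19 = 361 = 1 (mod 40).
Step 4: C = 11^19 mod 55 = 11.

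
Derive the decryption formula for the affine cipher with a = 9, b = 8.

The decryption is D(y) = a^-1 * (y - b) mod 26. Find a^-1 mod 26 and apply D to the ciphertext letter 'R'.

Step 1: Find a^-1, the modular inverse of 9 mod 26.
Step 2: We need 9 * a^-1 = 1 (mod 26).
Step 3: 9 * 3 = 27 = 1 * 26 + 1, so a^-1 = 3.
Step 4: D(y) = 3(y - 8) mod 26.
Step 5: Apply to 'R' (y = 17): D(17) = 3 * (17 - 8) mod 26 = 3 * 9 mod 26 = 1 -> 'B'.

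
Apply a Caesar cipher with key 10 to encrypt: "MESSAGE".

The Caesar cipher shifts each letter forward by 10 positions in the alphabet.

Step 1: For each letter, shift forward by 10 positions (mod 26).
  M (position 12) -> position (12+10) mod 26 = 22 -> W
  E (position 4) -> position (4+10) mod 26 = 14 -> O
  S (position 18) -> position (18+10) mod 26 = 2 -> C
  S (position 18) -> position (18+10) mod 26 = 2 -> C
  A (position 0) -> position (0+10) mod 26 = 10 -> K
  G (position 6) -> position (6+10) mod 26 = 16 -> Q
  E (position 4) -> position (4+10) mod 26 = 14 -> O
Result: WOCCKQO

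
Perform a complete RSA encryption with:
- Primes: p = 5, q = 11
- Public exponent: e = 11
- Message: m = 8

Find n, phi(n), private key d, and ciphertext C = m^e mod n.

Step 1: n = 5 * 11 = 55.
Step 2: phi(n) = (5-1)(11-1) = 4 * 10 = 40.
Step 3: Find d = 11^(-1) mod 40 = 11.
  Verify: 11 * 11 = 121 = 1 (mod 40).
Step 4: C = 8^11 mod 55 = 52.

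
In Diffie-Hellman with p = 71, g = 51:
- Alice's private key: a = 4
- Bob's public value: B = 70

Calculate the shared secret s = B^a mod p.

Step 1: s = B^a mod p = 70^4 mod 71.
  70^1 mod 71 = 70
  70^2 mod 71 = (70 * 70) mod 71 = 1
  70^3 mod 71 = (1 * 70) mod 71 = 70
  70^4 mod 71 = (70 * 70) mod 71 = 1
Result: shared secret = 1.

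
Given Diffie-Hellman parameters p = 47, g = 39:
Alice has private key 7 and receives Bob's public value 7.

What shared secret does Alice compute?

Step 1: s = B^a mod p = 7^7 mod 47.
  7^1 mod 47 = 7
  7^2 mod 47 = (7 * 7) mod 47 = 2
  7^3 mod 47 = (2 * 7) mod 47 = 14
  7^4 mod 47 = (14 * 7) mod 47 = 4
  7^5 mod 47 = (4 * 7) mod 47 = 28
  7^6 mod 47 = (28 * 7) mod 47 = 8
  7^7 mod 47 = (8 * 7) mod 47 = 9
Result: shared secret = 9.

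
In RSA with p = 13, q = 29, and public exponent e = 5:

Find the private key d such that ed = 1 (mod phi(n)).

Step 1: n = 13 * 29 = 377.
Step 2: phi(n) = 12 * 28 = 336.
Step 3: Find d such that 5 * d = 1 (mod 336).
Step 4: d = 5^(-1) mod 336 = 269.
Verification: 5 * 269 = 1345 = 4 * 336 + 1.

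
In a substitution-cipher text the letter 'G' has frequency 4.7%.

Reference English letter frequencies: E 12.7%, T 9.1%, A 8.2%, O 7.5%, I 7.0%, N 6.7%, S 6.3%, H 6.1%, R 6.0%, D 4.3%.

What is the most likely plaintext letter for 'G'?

Step 1: The observed frequency is 4.7%.
Step 2: Compare with English frequencies:
  E: 12.7% (difference: 8.0%)
  T: 9.1% (difference: 4.4%)
  A: 8.2% (difference: 3.5%)
  O: 7.5% (difference: 2.8%)
  I: 7.0% (difference: 2.3%)
  N: 6.7% (difference: 2.0%)
  S: 6.3% (difference: 1.6%)
  H: 6.1% (difference: 1.4%)
  R: 6.0% (difference: 1.3%)
  D: 4.3% (difference: 0.4%) <-- closest
Step 3: 'G' most likely represents 'D' (frequency 4.3%).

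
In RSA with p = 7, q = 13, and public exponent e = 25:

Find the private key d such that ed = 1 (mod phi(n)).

Step 1: n = 7 * 13 = 91.
Step 2: phi(n) = 6 * 12 = 72.
Step 3: Find d such that 25 * d = 1 (mod 72).
Step 4: d = 25^(-1) mod 72 = 49.
Verification: 25 * 49 = 1225 = 17 * 72 + 1.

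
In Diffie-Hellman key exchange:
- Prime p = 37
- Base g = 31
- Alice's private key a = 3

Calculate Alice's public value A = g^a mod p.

Step 1: A = g^a mod p = 31^3 mod 37.
  31^1 mod 37 = 31
  31^2 mod 37 = (31 * 31) mod 37 = 36
  31^3 mod 37 = (36 * 31) mod 37 = 6
Result: A = 6.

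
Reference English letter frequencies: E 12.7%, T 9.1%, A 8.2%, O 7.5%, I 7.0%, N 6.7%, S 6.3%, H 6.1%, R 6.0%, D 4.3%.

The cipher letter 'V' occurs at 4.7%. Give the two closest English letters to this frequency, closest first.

Step 1: Observed frequency of 'V' is 4.7%.
Step 2: Compute distances to each reference frequency and sort:
  D (4.3%): difference = 0.4% <-- BEST
  R (6.0%): difference = 1.3% <-- RUNNER-UP
  H (6.1%): difference = 1.4%
  S (6.3%): difference = 1.6%
  N (6.7%): difference = 2.0%
Step 3: Most likely is 'D' (4.3%, diff 0.4%); second most likely is 'R' (6.0%, diff 1.3%).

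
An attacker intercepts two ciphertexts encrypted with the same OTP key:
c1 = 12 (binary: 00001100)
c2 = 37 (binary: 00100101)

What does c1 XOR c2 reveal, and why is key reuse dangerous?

Step 1: c1 XOR c2 = (m1 XOR k) XOR (m2 XOR k).
Step 2: By XOR associativity/commutativity: = m1 XOR m2 XOR k XOR k = m1 XOR m2.
Step 3: 00001100 XOR 00100101 = 00101001 = 41.
Step 4: The key cancels out! An attacker learns m1 XOR m2 = 41, revealing the relationship between plaintexts.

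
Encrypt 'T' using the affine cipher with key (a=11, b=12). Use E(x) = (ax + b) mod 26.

Step 1: Convert 'T' to number: x = 19.
Step 2: E(19) = (11 * 19 + 12) mod 26 = 221 mod 26 = 13.
Step 3: Convert 13 back to letter: N.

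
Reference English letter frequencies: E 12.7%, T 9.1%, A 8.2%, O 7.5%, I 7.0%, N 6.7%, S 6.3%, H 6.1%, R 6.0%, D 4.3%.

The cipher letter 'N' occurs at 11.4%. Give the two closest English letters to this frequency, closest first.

Step 1: Observed frequency of 'N' is 11.4%.
Step 2: Compute distances to each reference frequency and sort:
  E (12.7%): difference = 1.3% <-- BEST
  T (9.1%): difference = 2.3% <-- RUNNER-UP
  A (8.2%): difference = 3.2%
  O (7.5%): difference = 3.9%
  I (7.0%): difference = 4.4%
Step 3: Most likely is 'E' (12.7%, diff 1.3%); second most likely is 'T' (9.1%, diff 2.3%).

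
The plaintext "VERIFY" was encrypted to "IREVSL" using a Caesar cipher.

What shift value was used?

Step 1: Compare first letters: V (position 21) -> I (position 8).
Step 2: Shift = (8 - 21) mod 26 = 13.
The shift value is 13.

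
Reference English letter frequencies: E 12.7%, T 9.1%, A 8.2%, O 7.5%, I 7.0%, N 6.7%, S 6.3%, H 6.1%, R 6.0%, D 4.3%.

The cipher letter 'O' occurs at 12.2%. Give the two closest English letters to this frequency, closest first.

Step 1: Observed frequency of 'O' is 12.2%.
Step 2: Compute distances to each reference frequency and sort:
  E (12.7%): difference = 0.5% <-- BEST
  T (9.1%): difference = 3.1% <-- RUNNER-UP
  A (8.2%): difference = 4.0%
  O (7.5%): difference = 4.7%
  I (7.0%): difference = 5.2%
Step 3: Most likely is 'E' (12.7%, diff 0.5%); second most likely is 'T' (9.1%, diff 3.1%).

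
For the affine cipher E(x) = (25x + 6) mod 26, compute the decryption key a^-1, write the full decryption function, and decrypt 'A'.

Step 1: Find a^-1, the modular inverse of 25 mod 26.
Step 2: We need 25 * a^-1 = 1 (mod 26).
Step 3: 25 * 25 = 625 = 24 * 26 + 1, so a^-1 = 25.
Step 4: D(y) = 25(y - 6) mod 26.
Step 5: Apply to 'A' (y = 0): D(0) = 25 * (0 - 6) mod 26 = 25 * -6 mod 26 = 6 -> 'G'.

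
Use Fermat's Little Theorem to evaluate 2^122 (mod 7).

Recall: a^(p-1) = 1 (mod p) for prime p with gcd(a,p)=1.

Step 1: Since 7 is prime, by Fermat's Little Theorem: 2^6 = 1 (mod 7).
Step 2: Reduce exponent: 122 mod 6 = 2.
Step 3: So 2^122 = 2^2 (mod 7).
Step 4: 2^2 mod 7 = 4.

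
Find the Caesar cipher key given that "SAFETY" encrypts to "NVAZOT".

Step 1: Compare first letters: S (position 18) -> N (position 13).
Step 2: Shift = (13 - 18) mod 26 = 21.
The shift value is 21.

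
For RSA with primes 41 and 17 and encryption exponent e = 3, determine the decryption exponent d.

Step 1: n = 41 * 17 = 697.
Step 2: phi(n) = 40 * 16 = 640.
Step 3: Find d such that 3 * d = 1 (mod 640).
Step 4: d = 3^(-1) mod 640 = 427.
Verification: 3 * 427 = 1281 = 2 * 640 + 1.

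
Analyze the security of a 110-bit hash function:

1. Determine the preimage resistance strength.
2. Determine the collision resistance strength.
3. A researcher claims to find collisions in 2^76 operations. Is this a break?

Step 1: Preimage resistance requires brute-force of 2^110 operations.
Step 2: Collision resistance (birthday bound) = 2^(110/2) = 2^55.
Step 3: The claimed attack costs 2^76 operations.
Step 4: Since 2^76 >= 2^55, the claimed attack is no faster than the generic birthday attack, so this does not break collision resistance.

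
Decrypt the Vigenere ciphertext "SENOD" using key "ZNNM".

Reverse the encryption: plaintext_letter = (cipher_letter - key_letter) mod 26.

Step 1: Extend key: ZNNMZ
Step 2: Decrypt each letter (c - k) mod 26:
  S(18) - Z(25) = (18-25) mod 26 = 19 = T
  E(4) - N(13) = (4-13) mod 26 = 17 = R
  N(13) - N(13) = (13-13) mod 26 = 0 = A
  O(14) - M(12) = (14-12) mod 26 = 2 = C
  D(3) - Z(25) = (3-25) mod 26 = 4 = E
Plaintext: TRACE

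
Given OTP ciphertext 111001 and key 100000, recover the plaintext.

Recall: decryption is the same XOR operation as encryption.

Step 1: XOR ciphertext with key:
  Ciphertext: 111001
  Key:        100000
  XOR:        011001
Step 2: Plaintext = 011001 = 25 in decimal.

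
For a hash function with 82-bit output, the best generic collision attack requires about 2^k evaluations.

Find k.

Step 1: The hash has a 82-bit output.
Step 2: Collision resistance means it should be infeasible to find any x != y with h(x) = h(y).
By the birthday bound, a generic collision search succeeds after about sqrt(2^82) = 2^(82/2) = 2^41 evaluations.
Step 3: Security level = 41 bits.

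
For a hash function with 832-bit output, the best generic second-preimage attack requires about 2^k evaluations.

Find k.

Step 1: The hash has a 832-bit output.
Step 2: Second-preimage resistance means: given a specific input x, it should be infeasible to find a different y with h(y) = h(x).
With a 832-bit output, a generic search for a second preimage costs about 2^832 evaluations (each trial matches the fixed target with probability 2^-832).
Step 3: Security level = 832 bits.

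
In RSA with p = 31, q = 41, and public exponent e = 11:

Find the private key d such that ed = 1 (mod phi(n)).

Step 1: n = 31 * 41 = 1271.
Step 2: phi(n) = 30 * 40 = 1200.
Step 3: Find d such that 11 * d = 1 (mod 1200).
Step 4: d = 11^(-1) mod 1200 = 1091.
Verification: 11 * 1091 = 12001 = 10 * 1200 + 1.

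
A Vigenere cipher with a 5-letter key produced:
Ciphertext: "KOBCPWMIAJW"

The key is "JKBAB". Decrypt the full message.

Step 1: Key 'JKBAB' has length 5. Extended key: JKBABJKBABJ
Step 2: Decrypt each position:
  K(10) - J(9) = 1 = B
  O(14) - K(10) = 4 = E
  B(1) - B(1) = 0 = A
  C(2) - A(0) = 2 = C
  P(15) - B(1) = 14 = O
  W(22) - J(9) = 13 = N
  M(12) - K(10) = 2 = C
  I(8) - B(1) = 7 = H
  A(0) - A(0) = 0 = A
  J(9) - B(1) = 8 = I
  W(22) - J(9) = 13 = N
Plaintext: BEACONCHAIN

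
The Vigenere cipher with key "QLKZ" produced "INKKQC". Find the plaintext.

Step 1: Extend key: QLKZQL
Step 2: Decrypt each letter (c - k) mod 26:
  I(8) - Q(16) = (8-16) mod 26 = 18 = S
  N(13) - L(11) = (13-11) mod 26 = 2 = C
  K(10) - K(10) = (10-10) mod 26 = 0 = A
  K(10) - Z(25) = (10-25) mod 26 = 11 = L
  Q(16) - Q(16) = (16-16) mod 26 = 0 = A
  C(2) - L(11) = (2-11) mod 26 = 17 = R
Plaintext: SCALAR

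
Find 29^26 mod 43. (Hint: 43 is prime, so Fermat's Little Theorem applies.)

Step 1: Since 43 is prime, by Fermat's Little Theorem: 29^42 = 1 (mod 43).
Step 2: Reduce exponent: 26 mod 42 = 26.
Step 3: So 29^26 = 29^26 (mod 43).
Step 4: 29^26 mod 43 = 23.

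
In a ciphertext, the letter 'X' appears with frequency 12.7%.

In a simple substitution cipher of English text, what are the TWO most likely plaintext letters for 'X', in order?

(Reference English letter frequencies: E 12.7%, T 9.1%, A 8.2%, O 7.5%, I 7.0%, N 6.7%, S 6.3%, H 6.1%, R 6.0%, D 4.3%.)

Step 1: Observed frequency of 'X' is 12.7%.
Step 2: Compute distances to each reference frequency and sort:
  E (12.7%): difference = 0.0% <-- BEST
  T (9.1%): difference = 3.6% <-- RUNNER-UP
  A (8.2%): difference = 4.5%
  O (7.5%): difference = 5.2%
  I (7.0%): difference = 5.7%
Step 3: Most likely is 'E' (12.7%, diff 0.0%); second most likely is 'T' (9.1%, diff 3.6%).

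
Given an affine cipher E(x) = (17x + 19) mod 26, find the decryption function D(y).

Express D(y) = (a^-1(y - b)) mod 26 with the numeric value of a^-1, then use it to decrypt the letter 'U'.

Step 1: Find a^-1, the modular inverse of 17 mod 26.
Step 2: We need 17 * a^-1 = 1 (mod 26).
Step 3: 17 * 23 = 391 = 15 * 26 + 1, so a^-1 = 23.
Step 4: D(y) = 23(y - 19) mod 26.
Step 5: Apply to 'U' (y = 20): D(20) = 23 * (20 - 19) mod 26 = 23 * 1 mod 26 = 23 -> 'X'.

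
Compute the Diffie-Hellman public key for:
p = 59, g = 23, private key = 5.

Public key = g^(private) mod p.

Step 1: A = g^a mod p = 23^5 mod 59.
  23^1 mod 59 = 23
  23^2 mod 59 = (23 * 23) mod 59 = 57
  23^3 mod 59 = (57 * 23) mod 59 = 13
  23^4 mod 59 = (13 * 23) mod 59 = 4
  23^5 mod 59 = (4 * 23) mod 59 = 33
Result: A = 33.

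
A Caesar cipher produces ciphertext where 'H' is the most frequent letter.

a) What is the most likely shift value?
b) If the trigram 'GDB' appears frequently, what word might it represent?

Step 1: In English, 'E' is the most frequent letter (12.7%).
Step 2: The most frequent ciphertext letter is 'H' (position 7).
Step 3: Shift = (7 - 4) mod 26 = 3.
Step 4: Decrypt 'GDB' by shifting back 3:
  G -> D
  D -> A
  B -> Y
Step 5: 'GDB' decrypts to 'DAY'.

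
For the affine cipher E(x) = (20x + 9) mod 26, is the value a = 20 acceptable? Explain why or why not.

Step 1: Compute gcd(20, 26).
Step 2: gcd(20, 26) = 2.
Since gcd = 2 != 1, 20 shares a common factor with 26, so it cannot be used.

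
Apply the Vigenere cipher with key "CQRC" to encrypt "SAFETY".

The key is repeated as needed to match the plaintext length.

Step 1: Repeat key to match plaintext length:
  Plaintext: SAFETY
  Key:       CQRCCQ
Step 2: Encrypt each letter:
  S(18) + C(2) = (18+2) mod 26 = 20 = U
  A(0) + Q(16) = (0+16) mod 26 = 16 = Q
  F(5) + R(17) = (5+17) mod 26 = 22 = W
  E(4) + C(2) = (4+2) mod 26 = 6 = G
  T(19) + C(2) = (19+2) mod 26 = 21 = V
  Y(24) + Q(16) = (24+16) mod 26 = 14 = O
Ciphertext: UQWGVO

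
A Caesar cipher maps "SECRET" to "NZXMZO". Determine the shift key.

Step 1: Compare first letters: S (position 18) -> N (position 13).
Step 2: Shift = (13 - 18) mod 26 = 21.
The shift value is 21.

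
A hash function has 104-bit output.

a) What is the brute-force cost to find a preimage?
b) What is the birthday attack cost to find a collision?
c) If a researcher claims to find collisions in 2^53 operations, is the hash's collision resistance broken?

Step 1: Preimage resistance requires brute-force of 2^104 operations.
Step 2: Collision resistance (birthday bound) = 2^(104/2) = 2^52.
Step 3: The claimed attack costs 2^53 operations.
Step 4: Since 2^53 >= 2^52, the claimed attack is no faster than the generic birthday attack, so this does not break collision resistance.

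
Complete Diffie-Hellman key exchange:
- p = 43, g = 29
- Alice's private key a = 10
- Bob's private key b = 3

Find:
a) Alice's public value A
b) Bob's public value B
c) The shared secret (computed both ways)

Step 1: A = g^a mod p = 29^10 mod 43 = 13.
Step 2: B = g^b mod p = 29^3 mod 43 = 8.
Step 3: Alice computes s = B^a mod p = 8^10 mod 43 = 4.
Step 4: Bob computes s = A^b mod p = 13^3 mod 43 = 4.
Both sides agree: shared secret = 4.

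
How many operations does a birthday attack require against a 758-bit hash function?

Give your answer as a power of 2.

Step 1: The birthday paradox gives collision probability ~50% after sqrt(2^n) = 2^(n/2) hashes.
Step 2: For 758-bit output: 2^(758/2) = 2^379.
Step 3: Approximately 2^379 hash computations needed.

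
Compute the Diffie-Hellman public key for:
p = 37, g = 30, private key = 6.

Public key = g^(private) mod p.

Step 1: A = g^a mod p = 30^6 mod 37.
  30^1 mod 37 = 30
  30^2 mod 37 = (30 * 30) mod 37 = 12
  30^3 mod 37 = (12 * 30) mod 37 = 27
  30^4 mod 37 = (27 * 30) mod 37 = 33
  30^5 mod 37 = (33 * 30) mod 37 = 28
  30^6 mod 37 = (28 * 30) mod 37 = 26
Result: A = 26.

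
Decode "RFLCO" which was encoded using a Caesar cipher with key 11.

Step 1: Reverse the shift by subtracting 11 from each letter position.
  R (position 17) -> position (17-11) mod 26 = 6 -> G
  F (position 5) -> position (5-11) mod 26 = 20 -> U
  L (position 11) -> position (11-11) mod 26 = 0 -> A
  C (position 2) -> position (2-11) mod 26 = 17 -> R
  O (position 14) -> position (14-11) mod 26 = 3 -> D
Decrypted message: GUARD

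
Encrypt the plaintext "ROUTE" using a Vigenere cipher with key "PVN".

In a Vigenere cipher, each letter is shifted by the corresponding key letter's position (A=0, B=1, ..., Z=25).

Step 1: Repeat key to match plaintext length:
  Plaintext: ROUTE
  Key:       PVNPV
Step 2: Encrypt each letter:
  R(17) + P(15) = (17+15) mod 26 = 6 = G
  O(14) + V(21) = (14+21) mod 26 = 9 = J
  U(20) + N(13) = (20+13) mod 26 = 7 = H
  T(19) + P(15) = (19+15) mod 26 = 8 = I
  E(4) + V(21) = (4+21) mod 26 = 25 = Z
Ciphertext: GJHIZ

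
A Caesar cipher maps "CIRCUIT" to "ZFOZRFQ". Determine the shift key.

Step 1: Compare first letters: C (position 2) -> Z (position 25).
Step 2: Shift = (25 - 2) mod 26 = 23.
The shift value is 23.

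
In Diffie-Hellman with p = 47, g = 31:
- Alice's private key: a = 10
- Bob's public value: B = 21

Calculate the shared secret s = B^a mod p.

Step 1: s = B^a mod p = 21^10 mod 47.
  21^1 mod 47 = 21
  21^2 mod 47 = (21 * 21) mod 47 = 18
  21^3 mod 47 = (18 * 21) mod 47 = 2
  21^4 mod 47 = (2 * 21) mod 47 = 42
  21^5 mod 47 = (42 * 21) mod 47 = 36
  21^6 mod 47 = (36 * 21) mod 47 = 4
  21^7 mod 47 = (4 * 21) mod 47 = 37
  21^8 mod 47 = (37 * 21) mod 47 = 25
  21^9 mod 47 = (25 * 21) mod 47 = 8
  21^10 mod 47 = (8 * 21) mod 47 = 27
Result: shared secret = 27.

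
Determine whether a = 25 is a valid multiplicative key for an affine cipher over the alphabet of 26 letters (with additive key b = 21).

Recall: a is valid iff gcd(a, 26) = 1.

Step 1: Compute gcd(25, 26).
Step 2: gcd(25, 26) = 1.
Since gcd = 1, 25 is coprime with 26, so it is a valid key.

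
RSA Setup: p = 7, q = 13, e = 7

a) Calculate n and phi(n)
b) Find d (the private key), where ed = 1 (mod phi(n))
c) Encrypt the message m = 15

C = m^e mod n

Step 1: n = 7 * 13 = 91.
Step 2: phi(n) = (7-1)(13-1) = 6 * 12 = 72.
Step 3: Find d = 7^(-1) mod 72 = 31.
  Verify: 7 * 31 = 217 = 1 (mod 72).
Step 4: C = 15^7 mod 91 = 50.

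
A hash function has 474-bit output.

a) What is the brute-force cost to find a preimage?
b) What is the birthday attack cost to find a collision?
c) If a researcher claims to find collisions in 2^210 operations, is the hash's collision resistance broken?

Step 1: Preimage resistance requires brute-force of 2^474 operations.
Step 2: Collision resistance (birthday bound) = 2^(474/2) = 2^237.
Step 3: The claimed attack costs 2^210 operations.
Step 4: Since 2^210 < 2^237, the claimed attack beats the generic birthday bound, so collision resistance is broken.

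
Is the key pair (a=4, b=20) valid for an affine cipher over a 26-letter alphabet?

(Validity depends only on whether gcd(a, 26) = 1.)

Step 1: Compute gcd(4, 26).
Step 2: gcd(4, 26) = 2.
Since gcd = 2 != 1, 4 shares a common factor with 26, so it cannot be used.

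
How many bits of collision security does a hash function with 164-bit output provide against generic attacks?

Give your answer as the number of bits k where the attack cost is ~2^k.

Step 1: The hash has a 164-bit output.
Step 2: Collision resistance means it should be infeasible to find any x != y with h(x) = h(y).
By the birthday bound, a generic collision search succeeds after about sqrt(2^164) = 2^(164/2) = 2^82 evaluations.
Step 3: Security level = 82 bits.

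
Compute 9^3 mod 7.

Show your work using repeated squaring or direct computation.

Step 1: Compute 9^3 mod 7 step by step, reducing modulo 7 at each step.
  9^1 mod 7 = 2
  9^2 mod 7 = (2 * 9) mod 7 = 4
  9^3 mod 7 = (4 * 9) mod 7 = 1
Step 2: Result = 1.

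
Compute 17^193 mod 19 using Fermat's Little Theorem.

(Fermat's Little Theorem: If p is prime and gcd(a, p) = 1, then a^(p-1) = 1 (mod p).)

Step 1: Since 19 is prime, by Fermat's Little Theorem: 17^18 = 1 (mod 19).
Step 2: Reduce exponent: 193 mod 18 = 13.
Step 3: So 17^193 = 17^13 (mod 19).
Step 4: 17^13 mod 19 = 16.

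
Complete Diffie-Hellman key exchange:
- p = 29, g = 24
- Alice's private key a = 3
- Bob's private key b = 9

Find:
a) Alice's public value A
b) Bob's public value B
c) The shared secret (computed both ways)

Step 1: A = g^a mod p = 24^3 mod 29 = 20.
Step 2: B = g^b mod p = 24^9 mod 29 = 25.
Step 3: Alice computes s = B^a mod p = 25^3 mod 29 = 23.
Step 4: Bob computes s = A^b mod p = 20^9 mod 29 = 23.
Both sides agree: shared secret = 23.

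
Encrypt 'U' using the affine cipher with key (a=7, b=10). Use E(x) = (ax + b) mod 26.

Step 1: Convert 'U' to number: x = 20.
Step 2: E(20) = (7 * 20 + 10) mod 26 = 150 mod 26 = 20.
Step 3: Convert 20 back to letter: U.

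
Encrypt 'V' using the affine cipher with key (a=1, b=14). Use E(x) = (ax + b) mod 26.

Step 1: Convert 'V' to number: x = 21.
Step 2: E(21) = (1 * 21 + 14) mod 26 = 35 mod 26 = 9.
Step 3: Convert 9 back to letter: J.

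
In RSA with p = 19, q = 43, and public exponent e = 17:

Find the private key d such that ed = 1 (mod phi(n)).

Step 1: n = 19 * 43 = 817.
Step 2: phi(n) = 18 * 42 = 756.
Step 3: Find d such that 17 * d = 1 (mod 756).
Step 4: d = 17^(-1) mod 756 = 89.
Verification: 17 * 89 = 1513 = 2 * 756 + 1.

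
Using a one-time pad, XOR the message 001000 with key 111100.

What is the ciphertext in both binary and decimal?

Step 1: Write out the XOR operation bit by bit:
  Message: 001000
  Key:     111100
  XOR:     110100
Step 2: Convert to decimal: 110100 = 52.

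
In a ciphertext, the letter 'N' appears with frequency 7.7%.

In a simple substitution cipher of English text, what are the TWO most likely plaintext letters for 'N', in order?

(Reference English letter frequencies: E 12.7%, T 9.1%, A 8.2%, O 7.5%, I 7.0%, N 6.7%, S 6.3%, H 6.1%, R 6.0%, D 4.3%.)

Step 1: Observed frequency of 'N' is 7.7%.
Step 2: Compute distances to each reference frequency and sort:
  O (7.5%): difference = 0.2% <-- BEST
  A (8.2%): difference = 0.5% <-- RUNNER-UP
  I (7.0%): difference = 0.7%
  N (6.7%): difference = 1.0%
  T (9.1%): difference = 1.4%
Step 3: Most likely is 'O' (7.5%, diff 0.2%); second most likely is 'A' (8.2%, diff 0.5%).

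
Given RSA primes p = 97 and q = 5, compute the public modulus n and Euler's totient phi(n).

Step 1: n = p * q = 97 * 5 = 485.
Step 2: phi(n) = (p-1)(q-1) = 96 * 4 = 384.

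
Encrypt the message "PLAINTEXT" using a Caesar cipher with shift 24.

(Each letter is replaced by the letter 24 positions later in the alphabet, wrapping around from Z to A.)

Step 1: For each letter, shift forward by 24 positions (mod 26).
  P (position 15) -> position (15+24) mod 26 = 13 -> N
  L (position 11) -> position (11+24) mod 26 = 9 -> J
  A (position 0) -> position (0+24) mod 26 = 24 -> Y
  I (position 8) -> position (8+24) mod 26 = 6 -> G
  N (position 13) -> position (13+24) mod 26 = 11 -> L
  T (position 19) -> position (19+24) mod 26 = 17 -> R
  E (position 4) -> position (4+24) mod 26 = 2 -> C
  X (position 23) -> position (23+24) mod 26 = 21 -> V
  T (position 19) -> position (19+24) mod 26 = 17 -> R
Result: NJYGLRCVR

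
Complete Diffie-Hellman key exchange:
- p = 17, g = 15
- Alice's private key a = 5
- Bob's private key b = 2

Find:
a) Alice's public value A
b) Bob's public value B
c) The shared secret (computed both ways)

Step 1: A = g^a mod p = 15^5 mod 17 = 2.
Step 2: B = g^b mod p = 15^2 mod 17 = 4.
Step 3: Alice computes s = B^a mod p = 4^5 mod 17 = 4.
Step 4: Bob computes s = A^b mod p = 2^2 mod 17 = 4.
Both sides agree: shared secret = 4.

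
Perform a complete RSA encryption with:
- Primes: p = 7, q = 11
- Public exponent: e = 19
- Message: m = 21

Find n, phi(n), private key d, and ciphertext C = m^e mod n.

Step 1: n = 7 * 11 = 77.
Step 2: phi(n) = (7-1)(11-1) = 6 * 10 = 60.
Step 3: Find d = 19^(-1) mod 60 = 19.
  Verify: 19 * 19 = 361 = 1 (mod 60).
Step 4: C = 21^19 mod 77 = 21.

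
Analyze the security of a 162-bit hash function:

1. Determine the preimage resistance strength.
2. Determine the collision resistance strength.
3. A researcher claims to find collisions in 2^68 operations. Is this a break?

Step 1: Preimage resistance requires brute-force of 2^162 operations.
Step 2: Collision resistance (birthday bound) = 2^(162/2) = 2^81.
Step 3: The claimed attack costs 2^68 operations.
Step 4: Since 2^68 < 2^81, the claimed attack beats the generic birthday bound, so collision resistance is broken.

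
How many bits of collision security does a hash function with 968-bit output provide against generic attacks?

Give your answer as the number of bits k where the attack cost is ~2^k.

Step 1: The hash has a 968-bit output.
Step 2: Collision resistance means it should be infeasible to find any x != y with h(x) = h(y).
By the birthday bound, a generic collision search succeeds after about sqrt(2^968) = 2^(968/2) = 2^484 evaluations.
Step 3: Security level = 484 bits.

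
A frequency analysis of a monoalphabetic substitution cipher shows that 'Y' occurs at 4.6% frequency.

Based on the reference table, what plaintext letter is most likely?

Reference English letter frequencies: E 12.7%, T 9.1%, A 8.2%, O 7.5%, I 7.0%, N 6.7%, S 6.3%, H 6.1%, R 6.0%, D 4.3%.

Step 1: The observed frequency is 4.6%.
Step 2: Compare with English frequencies:
  E: 12.7% (difference: 8.1%)
  T: 9.1% (difference: 4.5%)
  A: 8.2% (difference: 3.6%)
  O: 7.5% (difference: 2.9%)
  I: 7.0% (difference: 2.4%)
  N: 6.7% (difference: 2.1%)
  S: 6.3% (difference: 1.7%)
  H: 6.1% (difference: 1.5%)
  R: 6.0% (difference: 1.4%)
  D: 4.3% (difference: 0.3%) <-- closest
Step 3: 'Y' most likely represents 'D' (frequency 4.3%).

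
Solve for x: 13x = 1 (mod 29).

Step 1: We need x such that 13 * x = 1 (mod 29).
Step 2: Using the extended Euclidean algorithm or trial:
  13 * 9 = 117 = 4 * 29 + 1.
Step 3: Since 117 mod 29 = 1, the inverse is x = 9.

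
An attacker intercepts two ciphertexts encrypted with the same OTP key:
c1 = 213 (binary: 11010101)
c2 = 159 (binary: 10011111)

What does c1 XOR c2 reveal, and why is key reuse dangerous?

Step 1: c1 XOR c2 = (m1 XOR k) XOR (m2 XOR k).
Step 2: By XOR associativity/commutativity: = m1 XOR m2 XOR k XOR k = m1 XOR m2.
Step 3: 11010101 XOR 10011111 = 01001010 = 74.
Step 4: The key cancels out! An attacker learns m1 XOR m2 = 74, revealing the relationship between plaintexts.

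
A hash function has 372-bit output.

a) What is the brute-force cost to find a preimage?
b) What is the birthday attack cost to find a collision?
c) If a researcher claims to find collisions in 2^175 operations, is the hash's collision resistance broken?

Step 1: Preimage resistance requires brute-force of 2^372 operations.
Step 2: Collision resistance (birthday bound) = 2^(372/2) = 2^186.
Step 3: The claimed attack costs 2^175 operations.
Step 4: Since 2^175 < 2^186, the claimed attack beats the generic birthday bound, so collision resistance is broken.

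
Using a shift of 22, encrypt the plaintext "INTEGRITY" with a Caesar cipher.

Step 1: For each letter, shift forward by 22 positions (mod 26).
  I (position 8) -> position (8+22) mod 26 = 4 -> E
  N (position 13) -> position (13+22) mod 26 = 9 -> J
  T (position 19) -> position (19+22) mod 26 = 15 -> P
  E (position 4) -> position (4+22) mod 26 = 0 -> A
  G (position 6) -> position (6+22) mod 26 = 2 -> C
  R (position 17) -> position (17+22) mod 26 = 13 -> N
  I (position 8) -> position (8+22) mod 26 = 4 -> E
  T (position 19) -> position (19+22) mod 26 = 15 -> P
  Y (position 24) -> position (24+22) mod 26 = 20 -> U
Result: EJPACNEPU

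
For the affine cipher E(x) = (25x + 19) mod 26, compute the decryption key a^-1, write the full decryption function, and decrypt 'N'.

Step 1: Find a^-1, the modular inverse of 25 mod 26.
Step 2: We need 25 * a^-1 = 1 (mod 26).
Step 3: 25 * 25 = 625 = 24 * 26 + 1, so a^-1 = 25.
Step 4: D(y) = 25(y - 19) mod 26.
Step 5: Apply to 'N' (y = 13): D(13) = 25 * (13 - 19) mod 26 = 25 * -6 mod 26 = 6 -> 'G'.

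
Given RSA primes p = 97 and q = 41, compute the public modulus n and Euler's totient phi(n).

Step 1: n = p * q = 97 * 41 = 3977.
Step 2: phi(n) = (p-1)(q-1) = 96 * 40 = 3840.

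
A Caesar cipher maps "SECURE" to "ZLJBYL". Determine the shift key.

Step 1: Compare first letters: S (position 18) -> Z (position 25).
Step 2: Shift = (25 - 18) mod 26 = 7.
The shift value is 7.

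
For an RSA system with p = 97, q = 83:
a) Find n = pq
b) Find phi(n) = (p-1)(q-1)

Step 1: n = p * q = 97 * 83 = 8051.
Step 2: phi(n) = (p-1)(q-1) = 96 * 82 = 7872.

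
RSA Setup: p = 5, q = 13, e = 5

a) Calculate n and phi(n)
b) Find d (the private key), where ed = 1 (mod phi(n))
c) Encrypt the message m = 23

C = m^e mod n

Step 1: n = 5 * 13 = 65.
Step 2: phi(n) = (5-1)(13-1) = 4 * 12 = 48.
Step 3: Find d = 5^(-1) mod 48 = 29.
  Verify: 5 * 29 = 145 = 1 (mod 48).
Step 4: C = 23^5 mod 65 = 43.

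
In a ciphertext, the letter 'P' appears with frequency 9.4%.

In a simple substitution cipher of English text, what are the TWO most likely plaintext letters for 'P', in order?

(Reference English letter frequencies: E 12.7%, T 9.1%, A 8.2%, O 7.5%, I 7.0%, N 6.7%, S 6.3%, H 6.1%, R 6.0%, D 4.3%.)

Step 1: Observed frequency of 'P' is 9.4%.
Step 2: Compute distances to each reference frequency and sort:
  T (9.1%): difference = 0.3% <-- BEST
  A (8.2%): difference = 1.2% <-- RUNNER-UP
  O (7.5%): difference = 1.9%
  I (7.0%): difference = 2.4%
  N (6.7%): difference = 2.7%
Step 3: Most likely is 'T' (9.1%, diff 0.3%); second most likely is 'A' (8.2%, diff 1.2%).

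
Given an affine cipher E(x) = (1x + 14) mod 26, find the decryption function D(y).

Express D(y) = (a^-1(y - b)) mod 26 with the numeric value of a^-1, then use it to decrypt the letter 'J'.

Step 1: Find a^-1, the modular inverse of 1 mod 26.
Step 2: We need 1 * a^-1 = 1 (mod 26).
Step 3: 1 * 1 = 1 = 0 * 26 + 1, so a^-1 = 1.
Step 4: D(y) = 1(y - 14) mod 26.
Step 5: Apply to 'J' (y = 9): D(9) = 1 * (9 - 14) mod 26 = 1 * -5 mod 26 = 21 -> 'V'.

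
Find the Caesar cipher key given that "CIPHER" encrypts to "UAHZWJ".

Step 1: Compare first letters: C (position 2) -> U (position 20).
Step 2: Shift = (20 - 2) mod 26 = 18.
The shift value is 18.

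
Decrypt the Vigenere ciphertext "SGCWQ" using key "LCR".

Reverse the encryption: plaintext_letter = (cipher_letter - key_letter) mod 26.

Step 1: Extend key: LCRLC
Step 2: Decrypt each letter (c - k) mod 26:
  S(18) - L(11) = (18-11) mod 26 = 7 = H
  G(6) - C(2) = (6-2) mod 26 = 4 = E
  C(2) - R(17) = (2-17) mod 26 = 11 = L
  W(22) - L(11) = (22-11) mod 26 = 11 = L
  Q(16) - C(2) = (16-2) mod 26 = 14 = O
Plaintext: HELLO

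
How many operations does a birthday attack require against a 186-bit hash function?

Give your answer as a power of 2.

Step 1: The birthday paradox gives collision probability ~50% after sqrt(2^n) = 2^(n/2) hashes.
Step 2: For 186-bit output: 2^(186/2) = 2^93.
Step 3: Approximately 2^93 hash computations needed.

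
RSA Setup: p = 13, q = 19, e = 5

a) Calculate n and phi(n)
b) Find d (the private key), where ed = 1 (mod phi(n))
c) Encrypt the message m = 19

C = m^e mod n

Step 1: n = 13 * 19 = 247.
Step 2: phi(n) = (13-1)(19-1) = 12 * 18 = 216.
Step 3: Find d = 5^(-1) mod 216 = 173.
  Verify: 5 * 173 = 865 = 1 (mod 216).
Step 4: C = 19^5 mod 247 = 171.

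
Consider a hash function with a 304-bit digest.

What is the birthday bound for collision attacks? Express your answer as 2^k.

Step 1: The birthday paradox gives collision probability ~50% after sqrt(2^n) = 2^(n/2) hashes.
Step 2: For 304-bit output: 2^(304/2) = 2^152.
Step 3: Approximately 2^152 hash computations needed.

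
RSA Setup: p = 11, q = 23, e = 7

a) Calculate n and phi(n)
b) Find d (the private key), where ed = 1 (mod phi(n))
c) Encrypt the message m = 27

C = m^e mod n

Step 1: n = 11 * 23 = 253.
Step 2: phi(n) = (11-1)(23-1) = 10 * 22 = 220.
Step 3: Find d = 7^(-1) mod 220 = 63.
  Verify: 7 * 63 = 441 = 1 (mod 220).
Step 4: C = 27^7 mod 253 = 146.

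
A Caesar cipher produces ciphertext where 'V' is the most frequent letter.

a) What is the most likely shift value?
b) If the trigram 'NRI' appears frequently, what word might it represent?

Step 1: In English, 'E' is the most frequent letter (12.7%).
Step 2: The most frequent ciphertext letter is 'V' (position 21).
Step 3: Shift = (21 - 4) mod 26 = 17.
Step 4: Decrypt 'NRI' by shifting back 17:
  N -> W
  R -> A
  I -> R
Step 5: 'NRI' decrypts to 'WAR'.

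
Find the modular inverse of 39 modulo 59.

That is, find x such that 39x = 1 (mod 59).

Step 1: We need x such that 39 * x = 1 (mod 59).
Step 2: Using the extended Euclidean algorithm or trial:
  39 * 56 = 2184 = 37 * 59 + 1.
Step 3: Since 2184 mod 59 = 1, the inverse is x = 56.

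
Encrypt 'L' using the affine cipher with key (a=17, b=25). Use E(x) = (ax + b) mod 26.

Step 1: Convert 'L' to number: x = 11.
Step 2: E(11) = (17 * 11 + 25) mod 26 = 212 mod 26 = 4.
Step 3: Convert 4 back to letter: E.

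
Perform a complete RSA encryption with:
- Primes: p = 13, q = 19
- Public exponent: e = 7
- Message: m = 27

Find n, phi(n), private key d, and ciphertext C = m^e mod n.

Step 1: n = 13 * 19 = 247.
Step 2: phi(n) = (13-1)(19-1) = 12 * 18 = 216.
Step 3: Find d = 7^(-1) mod 216 = 31.
  Verify: 7 * 31 = 217 = 1 (mod 216).
Step 4: C = 27^7 mod 247 = 27.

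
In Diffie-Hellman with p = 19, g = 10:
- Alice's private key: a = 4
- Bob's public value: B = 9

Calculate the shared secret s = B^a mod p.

Step 1: s = B^a mod p = 9^4 mod 19.
  9^1 mod 19 = 9
  9^2 mod 19 = (9 * 9) mod 19 = 5
  9^3 mod 19 = (5 * 9) mod 19 = 7
  9^4 mod 19 = (7 * 9) mod 19 = 6
Result: shared secret = 6.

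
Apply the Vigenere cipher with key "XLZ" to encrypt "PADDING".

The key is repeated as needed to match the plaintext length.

Step 1: Repeat key to match plaintext length:
  Plaintext: PADDING
  Key:       XLZXLZX
Step 2: Encrypt each letter:
  P(15) + X(23) = (15+23) mod 26 = 12 = M
  A(0) + L(11) = (0+11) mod 26 = 11 = L
  D(3) + Z(25) = (3+25) mod 26 = 2 = C
  D(3) + X(23) = (3+23) mod 26 = 0 = A
  I(8) + L(11) = (8+11) mod 26 = 19 = T
  N(13) + Z(25) = (13+25) mod 26 = 12 = M
  G(6) + X(23) = (6+23) mod 26 = 3 = D
Ciphertext: MLCATMD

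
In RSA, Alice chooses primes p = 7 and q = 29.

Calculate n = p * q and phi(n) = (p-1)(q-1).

Step 1: n = p * q = 7 * 29 = 203.
Step 2: phi(n) = (p-1)(q-1) = 6 * 28 = 168.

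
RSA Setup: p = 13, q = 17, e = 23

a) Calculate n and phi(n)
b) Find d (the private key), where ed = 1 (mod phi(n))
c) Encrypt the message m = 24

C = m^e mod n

Step 1: n = 13 * 17 = 221.
Step 2: phi(n) = (13-1)(17-1) = 12 * 16 = 192.
Step 3: Find d = 23^(-1) mod 192 = 167.
  Verify: 23 * 167 = 3841 = 1 (mod 192).
Step 4: C = 24^23 mod 221 = 97.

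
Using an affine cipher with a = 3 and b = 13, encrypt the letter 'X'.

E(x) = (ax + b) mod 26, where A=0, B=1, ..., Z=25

Step 1: Convert 'X' to number: x = 23.
Step 2: E(23) = (3 * 23 + 13) mod 26 = 82 mod 26 = 4.
Step 3: Convert 4 back to letter: E.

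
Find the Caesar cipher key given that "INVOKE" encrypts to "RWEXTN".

Step 1: Compare first letters: I (position 8) -> R (position 17).
Step 2: Shift = (17 - 8) mod 26 = 9.
The shift value is 9.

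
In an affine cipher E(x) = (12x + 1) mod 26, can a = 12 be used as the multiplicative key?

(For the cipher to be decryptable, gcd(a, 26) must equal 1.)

Step 1: Compute gcd(12, 26).
Step 2: gcd(12, 26) = 2.
Since gcd = 2 != 1, 12 shares a common factor with 26, so it cannot be used.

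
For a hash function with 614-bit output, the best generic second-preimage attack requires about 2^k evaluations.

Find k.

Step 1: The hash has a 614-bit output.
Step 2: Second-preimage resistance means: given a specific input x, it should be infeasible to find a different y with h(y) = h(x).
With a 614-bit output, a generic search for a second preimage costs about 2^614 evaluations (each trial matches the fixed target with probability 2^-614).
Step 3: Security level = 614 bits.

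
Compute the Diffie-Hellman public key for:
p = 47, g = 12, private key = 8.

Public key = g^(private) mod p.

Step 1: A = g^a mod p = 12^8 mod 47.
  12^1 mod 47 = 12
  12^2 mod 47 = (12 * 12) mod 47 = 3
  12^3 mod 47 = (3 * 12) mod 47 = 36
  12^4 mod 47 = (36 * 12) mod 47 = 9
  12^5 mod 47 = (9 * 12) mod 47 = 14
  12^6 mod 47 = (14 * 12) mod 47 = 27
  12^7 mod 47 = (27 * 12) mod 47 = 42
  12^8 mod 47 = (42 * 12) mod 47 = 34
Result: A = 34.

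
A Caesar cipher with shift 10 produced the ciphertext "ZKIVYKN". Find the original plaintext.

Step 1: Reverse the shift by subtracting 10 from each letter position.
  Z (position 25) -> position (25-10) mod 26 = 15 -> P
  K (position 10) -> position (10-10) mod 26 = 0 -> A
  I (position 8) -> position (8-10) mod 26 = 24 -> Y
  V (position 21) -> position (21-10) mod 26 = 11 -> L
  Y (position 24) -> position (24-10) mod 26 = 14 -> O
  K (position 10) -> position (10-10) mod 26 = 0 -> A
  N (position 13) -> position (13-10) mod 26 = 3 -> D
Decrypted message: PAYLOAD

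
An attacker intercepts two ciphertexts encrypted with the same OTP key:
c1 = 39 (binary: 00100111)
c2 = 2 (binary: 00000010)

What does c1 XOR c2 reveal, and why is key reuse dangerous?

Step 1: c1 XOR c2 = (m1 XOR k) XOR (m2 XOR k).
Step 2: By XOR associativity/commutativity: = m1 XOR m2 XOR k XOR k = m1 XOR m2.
Step 3: 00100111 XOR 00000010 = 00100101 = 37.
Step 4: The key cancels out! An attacker learns m1 XOR m2 = 37, revealing the relationship between plaintexts.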